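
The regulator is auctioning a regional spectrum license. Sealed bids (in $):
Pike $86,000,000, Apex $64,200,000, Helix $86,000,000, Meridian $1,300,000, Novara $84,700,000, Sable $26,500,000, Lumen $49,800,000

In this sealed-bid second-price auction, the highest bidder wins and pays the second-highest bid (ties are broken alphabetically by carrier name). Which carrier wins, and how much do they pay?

Helix pays $86,000,000

Sealed-bid second-price auction: the highest bidder wins and pays the second-highest bid.
Sorting bids: 86,000,000 (Helix) > 86,000,000 (Pike) > 84,700,000 (Novara) > 64,200,000 (Apex) > 49,800,000 (Lumen) > 26,500,000 (Sable) > …
Tie at $86,000,000 → Helix wins by tie-break.
Second-price: Helix pays Pike's bid of $86,000,000.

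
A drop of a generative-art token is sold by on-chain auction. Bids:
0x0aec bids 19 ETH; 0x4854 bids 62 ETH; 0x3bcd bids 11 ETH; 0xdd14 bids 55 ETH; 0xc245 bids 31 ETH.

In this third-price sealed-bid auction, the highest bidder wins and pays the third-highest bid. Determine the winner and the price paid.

Sorting bids: 62 (0x4854) > 55 (0xdd14) > 31 (0xc245) > 19 (0x0aec) > 11 (0x3bcd)
0x4854 is highest; pays the third-highest bid, 31 ETH.

0x4854 pays 31 ETH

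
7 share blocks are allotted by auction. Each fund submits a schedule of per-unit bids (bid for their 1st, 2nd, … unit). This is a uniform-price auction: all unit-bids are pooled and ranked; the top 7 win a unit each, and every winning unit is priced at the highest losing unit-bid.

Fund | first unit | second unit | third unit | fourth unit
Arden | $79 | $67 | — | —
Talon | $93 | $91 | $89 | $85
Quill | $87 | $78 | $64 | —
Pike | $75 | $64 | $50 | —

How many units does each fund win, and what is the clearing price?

All unit-bids, highest first — top 7: 93 (Talon-1), 91 (Talon-2), 89 (Talon-3), 87 (Quill-1), 85 (Talon-4), 79 (Arden-1), 78 (Quill-2)
Highest rejected unit-bid = $75.
Allocation: Arden 1, Quill 2, Talon 4.

Arden 1, Quill 2, Talon 4; clearing price $75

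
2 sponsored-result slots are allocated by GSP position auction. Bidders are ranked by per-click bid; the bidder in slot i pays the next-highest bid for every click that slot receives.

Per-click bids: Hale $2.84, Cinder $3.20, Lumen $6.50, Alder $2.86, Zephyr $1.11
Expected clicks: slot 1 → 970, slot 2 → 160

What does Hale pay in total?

Per-click bids in order: $6.50 (Lumen) > $3.20 (Cinder) > $2.86 (Alder) > …
Hale ranks below slot 2 → no slot, pays nothing.

Hale pays $0.00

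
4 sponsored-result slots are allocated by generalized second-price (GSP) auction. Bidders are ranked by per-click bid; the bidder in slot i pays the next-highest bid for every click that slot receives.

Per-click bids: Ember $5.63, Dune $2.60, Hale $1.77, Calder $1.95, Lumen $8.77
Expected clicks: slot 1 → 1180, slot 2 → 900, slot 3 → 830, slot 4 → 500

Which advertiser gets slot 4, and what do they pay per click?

Calder; $1.77 per click

Ranked by bid: $8.77 (Lumen) > $5.63 (Ember) > $2.60 (Dune) > $1.95 (Calder) > $1.77 (Hale)
Slot 4 goes to the fourth-ranked bidder, Calder, who pays the next bid down: $1.77/click.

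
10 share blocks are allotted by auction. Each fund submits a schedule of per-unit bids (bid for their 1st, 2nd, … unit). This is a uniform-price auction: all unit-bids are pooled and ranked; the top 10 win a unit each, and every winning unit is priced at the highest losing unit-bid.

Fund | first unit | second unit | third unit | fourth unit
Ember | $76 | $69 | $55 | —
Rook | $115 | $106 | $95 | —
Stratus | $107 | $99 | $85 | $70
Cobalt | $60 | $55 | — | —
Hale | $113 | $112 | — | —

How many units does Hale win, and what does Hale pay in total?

Pooled unit-bids ranked (top 10): 115 (Rook-1), 113 (Hale-1), 112 (Hale-2), 107 (Stratus-1), 106 (Rook-2), 99 (Stratus-2), 95 (Rook-3), 85 (Stratus-3), 76 (Ember-1), 70 (Stratus-4)
First bid not allocated: $69.
Hale wins 2 unit(s) at $69 each.

Hale: 2 units, pays $138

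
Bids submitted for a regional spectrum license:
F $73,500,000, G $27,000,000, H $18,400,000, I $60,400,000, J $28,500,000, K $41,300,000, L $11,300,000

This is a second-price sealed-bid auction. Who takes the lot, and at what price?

Sorting bids: 73,500,000 (F) > 60,400,000 (I) > 41,300,000 (K) > 28,500,000 (J) > 27,000,000 (G) > 18,400,000 (H) > …
F wins with the highest bid; price is set by the runner-up at $60,400,000.

F pays $60,400,000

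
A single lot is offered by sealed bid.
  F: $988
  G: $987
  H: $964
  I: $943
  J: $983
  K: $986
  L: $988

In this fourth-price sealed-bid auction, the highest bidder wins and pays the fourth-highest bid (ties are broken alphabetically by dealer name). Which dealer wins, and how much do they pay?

Rule: the highest bidder wins and pays the fourth-highest bid.
Sorting bids: 988 (F) > 988 (L) > 987 (G) > 986 (K) > 983 (J) > 964 (H) > …
F and L tie at $988; tie-break gives it to F.
F wins; payment is bid #4 in the ranking = $986.

F pays $986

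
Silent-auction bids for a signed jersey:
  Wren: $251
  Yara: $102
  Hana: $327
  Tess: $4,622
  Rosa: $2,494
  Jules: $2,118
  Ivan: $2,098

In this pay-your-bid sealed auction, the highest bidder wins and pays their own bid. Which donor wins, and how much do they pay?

Tess pays $4,622

Sorting bids: 4,622 (Tess) > 2,494 (Rosa) > 2,118 (Jules) > 2,098 (Ivan) > 327 (Hana) > 251 (Wren) > …
First-price: Tess pays what they bid, $4,622.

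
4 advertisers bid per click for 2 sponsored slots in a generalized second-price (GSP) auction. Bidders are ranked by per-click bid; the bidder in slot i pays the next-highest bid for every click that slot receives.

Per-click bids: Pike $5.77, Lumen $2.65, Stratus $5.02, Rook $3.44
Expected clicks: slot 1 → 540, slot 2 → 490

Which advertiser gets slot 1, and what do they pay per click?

Per-click bids in order: $5.77 (Pike) > $5.02 (Stratus) > $3.44 (Rook) > …
Slot 1 goes to the first-ranked bidder, Pike, who pays the next bid down: $5.02/click.

Pike; $5.02 per click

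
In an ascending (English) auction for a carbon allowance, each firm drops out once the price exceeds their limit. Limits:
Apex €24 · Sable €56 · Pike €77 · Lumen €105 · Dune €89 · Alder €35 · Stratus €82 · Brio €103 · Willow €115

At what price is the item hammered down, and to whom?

Rule: the price rises until one bidder remains; the winner pays the price at which the last rival dropped out.
Sorting limits: 115 (Willow) > 105 (Lumen) > 103 (Brio) > 89 (Dune) > 82 (Stratus) > 77 (Pike) > …
Once the price passes €105, only Willow is left; the hammer falls at Lumen's limit of €105.

Willow wins at €105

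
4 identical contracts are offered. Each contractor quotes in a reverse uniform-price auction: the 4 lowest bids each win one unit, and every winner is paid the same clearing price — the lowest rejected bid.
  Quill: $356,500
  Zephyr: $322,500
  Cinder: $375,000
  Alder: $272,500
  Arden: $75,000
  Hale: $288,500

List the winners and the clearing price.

Arden, Alder, Hale, Zephyr; each is paid $356,500

Sorting: 75,000 (Arden), 272,500 (Alder), 288,500 (Hale), 322,500 (Zephyr), 356,500 (Quill), 375,000 (Cinder)
The 4 lowest are Arden, Alder, Hale, Zephyr.
Clearing price = lowest rejected bid = $356,500.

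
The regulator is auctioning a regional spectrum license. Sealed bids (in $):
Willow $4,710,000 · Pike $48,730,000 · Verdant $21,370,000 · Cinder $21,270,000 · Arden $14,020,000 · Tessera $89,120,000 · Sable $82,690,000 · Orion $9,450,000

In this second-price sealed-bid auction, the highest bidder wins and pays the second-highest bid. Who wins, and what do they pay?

Tessera pays $82,690,000

Second-price sealed-bid auction: the highest bidder wins and pays the second-highest bid.
Bids in order: 89,120,000 (Tessera) > 82,690,000 (Sable) > 48,730,000 (Pike) > 21,370,000 (Verdant) > 21,270,000 (Cinder) > 14,020,000 (Arden) > …
Tessera wins with the highest bid; price is set by the runner-up at $82,690,000.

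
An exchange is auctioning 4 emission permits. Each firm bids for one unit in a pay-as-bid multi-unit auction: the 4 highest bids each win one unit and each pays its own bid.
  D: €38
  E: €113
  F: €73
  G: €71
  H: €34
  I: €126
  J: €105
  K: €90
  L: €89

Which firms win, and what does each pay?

I €126, E €113, J €105, K €90

Sorting: 126 (I), 113 (E), 105 (J), 90 (K), 89 (L), 73 (F), …
The 4 highest are I, E, J, K.
Each winner pays its own bid: I €126, E €113, J €105, K €90.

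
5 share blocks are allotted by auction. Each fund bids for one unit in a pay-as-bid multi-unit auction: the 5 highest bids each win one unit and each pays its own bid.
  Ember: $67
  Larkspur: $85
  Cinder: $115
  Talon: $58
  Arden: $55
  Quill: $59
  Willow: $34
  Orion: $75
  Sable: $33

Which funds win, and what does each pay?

Cinder $115, Larkspur $85, Orion $75, Ember $67, Quill $59

Bids ranked high→low: 115 (Cinder), 85 (Larkspur), 75 (Orion), 67 (Ember), 59 (Quill), 58 (Talon), 55 (Arden), …
Top 5: Cinder, Larkspur, Orion, Ember, Quill.
Each winner pays its own bid: Cinder $115, Larkspur $85, Orion $75, Ember $67, Quill $59.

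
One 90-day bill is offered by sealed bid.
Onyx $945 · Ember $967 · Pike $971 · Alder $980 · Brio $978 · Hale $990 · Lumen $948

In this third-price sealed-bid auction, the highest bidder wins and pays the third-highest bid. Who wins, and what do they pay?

Third-price sealed-bid auction: the highest bidder wins and pays the third-highest bid.
Sorting bids: 990 (Hale) > 980 (Alder) > 978 (Brio) > 971 (Pike) > 967 (Ember) > 948 (Lumen) > …
Hale is highest; pays the third-highest bid, $978.

Hale pays $978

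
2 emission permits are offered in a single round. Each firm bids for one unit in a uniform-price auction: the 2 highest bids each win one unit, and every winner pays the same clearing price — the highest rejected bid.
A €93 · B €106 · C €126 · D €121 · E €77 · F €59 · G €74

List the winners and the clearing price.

Ordering the bids: 126 (C), 121 (D), 106 (B), 93 (A), …
Winners (2 units): C, D.
Highest unsuccessful bid: €106 → clearing price.

C, D; each pays €106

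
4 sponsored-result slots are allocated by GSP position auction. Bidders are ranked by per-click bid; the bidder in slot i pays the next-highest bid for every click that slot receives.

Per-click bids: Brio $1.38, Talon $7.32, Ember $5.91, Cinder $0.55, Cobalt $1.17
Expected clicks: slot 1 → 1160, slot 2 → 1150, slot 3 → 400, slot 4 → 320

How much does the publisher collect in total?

Total revenue: $9086.60

Ranked by bid: $7.32 (Talon) > $5.91 (Ember) > $1.38 (Brio) > $1.17 (Cobalt) > $0.55 (Cinder)
Slot 1: Talon pays $5.91 × 1160 = $6855.60
Slot 2: Ember pays $1.38 × 1150 = $1587.00
Slot 3: Brio pays $1.17 × 400 = $468.00
Slot 4: Cobalt pays $0.55 × 320 = $176.00
Total = $9086.60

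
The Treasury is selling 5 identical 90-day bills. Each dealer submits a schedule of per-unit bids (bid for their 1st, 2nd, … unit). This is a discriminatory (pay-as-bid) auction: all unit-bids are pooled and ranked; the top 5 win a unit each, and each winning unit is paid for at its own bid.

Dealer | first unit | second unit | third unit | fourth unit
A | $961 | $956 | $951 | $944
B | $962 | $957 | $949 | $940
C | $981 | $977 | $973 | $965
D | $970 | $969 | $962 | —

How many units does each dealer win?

Pooled unit-bids ranked (top 5): 981 (C-1), 977 (C-2), 973 (C-3), 970 (D-1), 969 (D-2)
Next rejected bid: $965 (not a price — pay-as-bid).
Allocation: C 3, D 2.

C 3, D 2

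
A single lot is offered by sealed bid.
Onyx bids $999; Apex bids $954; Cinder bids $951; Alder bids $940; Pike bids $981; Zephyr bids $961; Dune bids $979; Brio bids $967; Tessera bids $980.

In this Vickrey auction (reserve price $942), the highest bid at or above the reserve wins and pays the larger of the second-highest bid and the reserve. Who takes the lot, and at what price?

Bids in order: 999 (Onyx) > 981 (Pike) > 980 (Tessera) > 979 (Dune) > 967 (Brio) > 961 (Zephyr) > …
Onyx has the top bid at or above the reserve ($999).
max(second-highest $981, reserve $942) = $981; the reserve does not bind.

Onyx pays $981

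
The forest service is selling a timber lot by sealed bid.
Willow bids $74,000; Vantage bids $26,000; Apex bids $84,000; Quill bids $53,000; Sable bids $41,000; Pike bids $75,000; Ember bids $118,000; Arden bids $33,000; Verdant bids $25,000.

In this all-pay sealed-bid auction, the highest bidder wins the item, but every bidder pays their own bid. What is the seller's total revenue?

Total revenue: $529,000

All-pay sealed-bid auction: the highest bidder wins the item, but every bidder pays their own bid.
Bids in order: 118,000 (Ember) > 84,000 (Apex) > 75,000 (Pike) > 74,000 (Willow) > 53,000 (Quill) > 41,000 (Sable) > …
Every bidder forfeits their bid regardless of winning.
Revenue = 74,000 + 26,000 + 84,000 + 53,000 + 41,000 + 75,000 + 118,000 + 33,000 + 25,000 = $529,000.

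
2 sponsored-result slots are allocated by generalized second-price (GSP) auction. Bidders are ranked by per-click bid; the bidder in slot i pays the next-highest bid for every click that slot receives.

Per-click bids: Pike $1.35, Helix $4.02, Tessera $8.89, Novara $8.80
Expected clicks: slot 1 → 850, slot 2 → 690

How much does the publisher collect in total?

Sorting advertisers: $8.89 (Tessera) > $8.80 (Novara) > $4.02 (Helix) > …
Slot 1: Tessera pays $8.80 × 850 = $7480.00
Slot 2: Novara pays $4.02 × 690 = $2773.80
Total = $10253.80

Total revenue: $10253.80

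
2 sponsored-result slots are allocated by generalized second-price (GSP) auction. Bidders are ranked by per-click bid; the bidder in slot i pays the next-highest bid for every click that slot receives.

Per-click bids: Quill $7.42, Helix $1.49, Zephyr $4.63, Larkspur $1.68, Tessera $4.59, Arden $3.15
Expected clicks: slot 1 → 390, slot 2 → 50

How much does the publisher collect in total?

Ranked by bid: $7.42 (Quill) > $4.63 (Zephyr) > $4.59 (Tessera) > …
Slot 1: Quill pays $4.63 × 390 = $1805.70
Slot 2: Zephyr pays $4.59 × 50 = $229.50
Total = $2035.20

Total revenue: $2035.20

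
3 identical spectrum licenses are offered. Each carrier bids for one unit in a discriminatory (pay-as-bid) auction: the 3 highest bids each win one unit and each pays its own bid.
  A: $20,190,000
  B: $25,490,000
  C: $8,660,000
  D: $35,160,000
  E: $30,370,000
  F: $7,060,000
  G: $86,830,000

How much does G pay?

Sorting: 86,830,000 (G), 35,160,000 (D), 30,370,000 (E), 25,490,000 (B), 20,190,000 (A), …
Winners (3 units): G, D, E.
G wins → own bid $86,830,000.

G pays $86,830,000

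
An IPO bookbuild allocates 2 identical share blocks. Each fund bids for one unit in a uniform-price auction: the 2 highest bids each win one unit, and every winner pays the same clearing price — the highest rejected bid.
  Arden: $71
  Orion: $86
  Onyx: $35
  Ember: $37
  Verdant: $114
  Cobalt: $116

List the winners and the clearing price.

Sorting: 116 (Cobalt), 114 (Verdant), 86 (Orion), 71 (Arden), …
Winners (2 units): Cobalt, Verdant.
First losing bid is Orion's $86, which sets the uniform price.

Cobalt, Verdant; each pays $86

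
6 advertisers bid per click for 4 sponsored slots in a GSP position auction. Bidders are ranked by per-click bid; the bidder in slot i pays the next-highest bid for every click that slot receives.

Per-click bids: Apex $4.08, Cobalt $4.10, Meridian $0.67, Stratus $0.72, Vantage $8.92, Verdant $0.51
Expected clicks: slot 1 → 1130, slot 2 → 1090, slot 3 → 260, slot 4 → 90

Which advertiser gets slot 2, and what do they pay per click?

Cobalt; $4.08 per click

Per-click bids in order: $8.92 (Vantage) > $4.10 (Cobalt) > $4.08 (Apex) > $0.72 (Stratus) > $0.67 (Meridian) > …
Slot 2 goes to the second-ranked bidder, Cobalt, who pays the next bid down: $4.08/click.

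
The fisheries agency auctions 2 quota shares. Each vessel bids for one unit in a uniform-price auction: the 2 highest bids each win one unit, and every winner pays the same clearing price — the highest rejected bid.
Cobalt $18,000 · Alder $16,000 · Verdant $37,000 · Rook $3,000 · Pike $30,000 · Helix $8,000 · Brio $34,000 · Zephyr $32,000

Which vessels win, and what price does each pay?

Ordering the bids: 37,000 (Verdant), 34,000 (Brio), 32,000 (Zephyr), 30,000 (Pike), …
Top 2: Verdant, Brio.
Highest unsuccessful bid: $32,000 → clearing price.

Verdant, Brio; each pays $32,000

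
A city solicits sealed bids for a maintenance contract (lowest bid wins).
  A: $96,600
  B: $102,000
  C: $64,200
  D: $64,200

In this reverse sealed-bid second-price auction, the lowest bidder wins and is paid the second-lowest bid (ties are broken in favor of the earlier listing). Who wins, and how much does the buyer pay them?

Bids ranked: 64,200 (C) < 64,200 (D) < 96,600 (A) < 102,000 (B)
Tie at $64,200 → C wins by tie-break.
C wins with the lowest bid; price is set by the runner-up at $64,200.

C is paid $64,200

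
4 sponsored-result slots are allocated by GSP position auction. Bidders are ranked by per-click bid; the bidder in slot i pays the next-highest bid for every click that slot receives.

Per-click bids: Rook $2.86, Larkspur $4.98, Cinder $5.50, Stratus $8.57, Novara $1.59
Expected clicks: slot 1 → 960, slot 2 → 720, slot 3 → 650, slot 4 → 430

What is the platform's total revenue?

Total revenue: $11408.30

Per-click bids in order: $8.57 (Stratus) > $5.50 (Cinder) > $4.98 (Larkspur) > $2.86 (Rook) > $1.59 (Novara)
Slot 1: Stratus pays $5.50 × 960 = $5280.00
Slot 2: Cinder pays $4.98 × 720 = $3585.60
Slot 3: Larkspur pays $2.86 × 650 = $1859.00
Slot 4: Rook pays $1.59 × 430 = $683.70
Total = $11408.30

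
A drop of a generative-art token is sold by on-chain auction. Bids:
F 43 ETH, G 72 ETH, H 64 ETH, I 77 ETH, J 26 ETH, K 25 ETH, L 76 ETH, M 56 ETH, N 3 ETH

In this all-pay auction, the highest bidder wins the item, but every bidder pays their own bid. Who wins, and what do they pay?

I pays 77 ETH

All-pay auction: the highest bidder wins the item, but every bidder pays their own bid.
Bids ranked: 77 (I) > 76 (L) > 72 (G) > 64 (H) > 56 (M) > 43 (F) > …
I is highest and takes the item; every bidder forfeits their bid.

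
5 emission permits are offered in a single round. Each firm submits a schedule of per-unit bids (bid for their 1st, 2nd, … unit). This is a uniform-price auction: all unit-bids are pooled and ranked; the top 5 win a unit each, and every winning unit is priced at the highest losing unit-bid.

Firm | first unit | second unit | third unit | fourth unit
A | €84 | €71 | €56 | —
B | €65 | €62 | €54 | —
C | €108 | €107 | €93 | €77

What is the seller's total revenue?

Total revenue: €355

Merging the schedules and taking the best 5: 108 (C-1), 107 (C-2), 93 (C-3), 84 (A-1), 77 (C-4)
The (k+1)-th unit-bid is €71.
Allocation: A 1, C 4. Every unit priced at €71.
Revenue = 5 × 71 = €355.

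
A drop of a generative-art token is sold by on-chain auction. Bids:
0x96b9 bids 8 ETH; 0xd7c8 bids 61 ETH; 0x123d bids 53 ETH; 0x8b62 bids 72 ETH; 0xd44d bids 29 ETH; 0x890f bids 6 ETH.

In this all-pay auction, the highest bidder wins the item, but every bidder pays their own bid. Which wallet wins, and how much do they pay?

Sorting bids: 72 (0x8b62) > 61 (0xd7c8) > 53 (0x123d) > 29 (0xd44d) > 8 (0x96b9) > 6 (0x890f)
0x8b62 wins with the top bid; all bids are sunk regardless.

0x8b62 pays 72 ETH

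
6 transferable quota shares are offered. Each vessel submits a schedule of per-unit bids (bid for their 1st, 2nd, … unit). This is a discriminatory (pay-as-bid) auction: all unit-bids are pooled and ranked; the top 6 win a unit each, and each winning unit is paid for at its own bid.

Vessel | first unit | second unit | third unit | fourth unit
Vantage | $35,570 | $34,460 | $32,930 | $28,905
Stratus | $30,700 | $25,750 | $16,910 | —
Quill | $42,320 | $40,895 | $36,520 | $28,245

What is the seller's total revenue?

Total revenue: $222,695

Merging the schedules and taking the best 6: 42,320 (Quill-1), 40,895 (Quill-2), 36,520 (Quill-3), 35,570 (Vantage-1), 34,460 (Vantage-2), 32,930 (Vantage-3)
Next rejected bid: $30,700 (not a price — pay-as-bid).
Each winning unit pays its own bid.
Revenue = 42,320 + 40,895 + 36,520 + 35,570 + 34,460 + 32,930 = $222,695.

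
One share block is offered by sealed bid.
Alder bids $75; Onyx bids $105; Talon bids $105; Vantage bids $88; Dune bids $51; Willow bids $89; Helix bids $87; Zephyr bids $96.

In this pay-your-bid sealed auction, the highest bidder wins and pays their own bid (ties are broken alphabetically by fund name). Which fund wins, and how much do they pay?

Sorting bids: 105 (Onyx) > 105 (Talon) > 96 (Zephyr) > 89 (Willow) > 88 (Vantage) > 87 (Helix) > …
Onyx and Talon tie at $105; tie-break gives it to Onyx.
Onyx has the highest bid and pays exactly that: $105.

Onyx pays $105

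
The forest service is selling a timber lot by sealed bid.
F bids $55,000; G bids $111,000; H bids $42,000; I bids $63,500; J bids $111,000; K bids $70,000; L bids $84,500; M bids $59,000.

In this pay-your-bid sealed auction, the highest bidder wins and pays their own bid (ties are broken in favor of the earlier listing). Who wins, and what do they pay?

G pays $111,000

Rule: the highest bidder wins and pays their own bid.
Bids in order: 111,000 (G) > 111,000 (J) > 84,500 (L) > 70,000 (K) > 63,500 (I) > 59,000 (M) > …
Tie at $111,000 → G wins by tie-break.
G has the highest bid and pays exactly that: $111,000.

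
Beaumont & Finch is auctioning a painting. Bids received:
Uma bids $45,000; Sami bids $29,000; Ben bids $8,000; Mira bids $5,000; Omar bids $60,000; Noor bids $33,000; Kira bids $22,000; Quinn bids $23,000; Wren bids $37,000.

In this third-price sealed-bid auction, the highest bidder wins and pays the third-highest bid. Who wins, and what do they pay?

Bids ranked: 60,000 (Omar) > 45,000 (Uma) > 37,000 (Wren) > 33,000 (Noor) > 29,000 (Sami) > 23,000 (Quinn) > …
Omar is highest; pays the third-highest bid, $37,000.

Omar pays $37,000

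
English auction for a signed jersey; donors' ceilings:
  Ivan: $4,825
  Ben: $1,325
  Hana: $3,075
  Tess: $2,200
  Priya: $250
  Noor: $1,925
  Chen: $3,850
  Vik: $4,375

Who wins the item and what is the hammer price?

Ivan wins at $4,375

Limits ranked: 4,825 (Ivan) > 4,375 (Vik) > 3,850 (Chen) > 3,075 (Hana) > 2,200 (Tess) > 1,925 (Noor) > …
Once the price passes $4,375, only Ivan is left; the hammer falls at Vik's limit of $4,375.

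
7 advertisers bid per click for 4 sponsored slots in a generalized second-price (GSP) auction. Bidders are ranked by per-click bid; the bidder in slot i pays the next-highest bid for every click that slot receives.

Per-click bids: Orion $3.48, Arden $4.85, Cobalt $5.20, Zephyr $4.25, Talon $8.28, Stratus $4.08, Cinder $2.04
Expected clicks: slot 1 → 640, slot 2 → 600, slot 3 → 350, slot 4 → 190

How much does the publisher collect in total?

Total revenue: $8500.70

Sorting advertisers: $8.28 (Talon) > $5.20 (Cobalt) > $4.85 (Arden) > $4.25 (Zephyr) > $4.08 (Stratus) > …
Slot 1: Talon pays $5.20 × 640 = $3328.00
Slot 2: Cobalt pays $4.85 × 600 = $2910.00
Slot 3: Arden pays $4.25 × 350 = $1487.50
Slot 4: Zephyr pays $4.08 × 190 = $775.20
Total = $8500.70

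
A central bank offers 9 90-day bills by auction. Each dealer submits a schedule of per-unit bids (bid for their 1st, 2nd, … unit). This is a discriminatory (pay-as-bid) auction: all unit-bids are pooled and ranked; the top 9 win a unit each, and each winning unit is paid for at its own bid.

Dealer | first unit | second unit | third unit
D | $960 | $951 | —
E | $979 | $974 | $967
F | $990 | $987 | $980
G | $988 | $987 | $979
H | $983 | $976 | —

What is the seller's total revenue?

All unit-bids, highest first — top 9: 990 (F-1), 988 (G-1), 987 (F-2), 987 (G-2), 983 (H-1), 980 (F-3), 979 (E-1), 979 (G-3), 976 (H-2)
Next rejected bid: $974 (not a price — pay-as-bid).
Each winning unit pays its own bid.
Revenue = 990 + 988 + 987 + 987 + 983 + 980 + 979 + 979 + 976 = $8,849.

Total revenue: $8,849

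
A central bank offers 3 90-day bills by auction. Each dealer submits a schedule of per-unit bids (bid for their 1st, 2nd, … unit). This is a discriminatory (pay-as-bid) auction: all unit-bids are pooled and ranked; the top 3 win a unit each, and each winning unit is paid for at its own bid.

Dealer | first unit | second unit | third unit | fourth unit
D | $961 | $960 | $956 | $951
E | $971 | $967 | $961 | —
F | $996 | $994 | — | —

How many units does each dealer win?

Pooled unit-bids ranked (top 3): 996 (F-1), 994 (F-2), 971 (E-1)
Next rejected bid: $967 (not a price — pay-as-bid).
Allocation: E 1, F 2.

E 1, F 2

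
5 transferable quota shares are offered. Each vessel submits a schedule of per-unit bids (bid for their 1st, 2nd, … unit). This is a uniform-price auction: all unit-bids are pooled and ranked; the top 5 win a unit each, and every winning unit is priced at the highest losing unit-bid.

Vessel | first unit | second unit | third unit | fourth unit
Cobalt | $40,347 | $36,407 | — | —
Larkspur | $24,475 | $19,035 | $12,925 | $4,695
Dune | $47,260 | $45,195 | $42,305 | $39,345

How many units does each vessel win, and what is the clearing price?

Cobalt 1, Dune 4; clearing price $36,407

Merging the schedules and taking the best 5: 47,260 (Dune-1), 45,195 (Dune-2), 42,305 (Dune-3), 40,347 (Cobalt-1), 39,345 (Dune-4)
First bid not allocated: $36,407.
Allocation: Cobalt 1, Dune 4.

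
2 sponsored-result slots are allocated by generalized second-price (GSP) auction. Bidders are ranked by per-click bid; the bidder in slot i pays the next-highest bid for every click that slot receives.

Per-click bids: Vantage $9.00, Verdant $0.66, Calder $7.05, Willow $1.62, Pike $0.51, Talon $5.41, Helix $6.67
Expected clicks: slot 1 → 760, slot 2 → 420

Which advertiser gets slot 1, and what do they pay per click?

Sorting advertisers: $9.00 (Vantage) > $7.05 (Calder) > $6.67 (Helix) > …
Slot 1 goes to the first-ranked bidder, Vantage, who pays the next bid down: $7.05/click.

Vantage; $7.05 per click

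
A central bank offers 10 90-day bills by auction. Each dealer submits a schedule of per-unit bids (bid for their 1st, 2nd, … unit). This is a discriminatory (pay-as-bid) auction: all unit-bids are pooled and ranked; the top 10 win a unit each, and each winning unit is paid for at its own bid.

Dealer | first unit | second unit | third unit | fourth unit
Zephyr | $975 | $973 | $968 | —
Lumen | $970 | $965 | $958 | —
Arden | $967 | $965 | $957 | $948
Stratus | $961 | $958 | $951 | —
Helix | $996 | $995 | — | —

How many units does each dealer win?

Pooled unit-bids ranked (top 10): 996 (Helix-1), 995 (Helix-2), 975 (Zephyr-1), 973 (Zephyr-2), 970 (Lumen-1), 968 (Zephyr-3), 967 (Arden-1), 965 (Lumen-2), 965 (Arden-2), 961 (Stratus-1)
Next rejected bid: $958 (not a price — pay-as-bid).
Allocation: Arden 2, Helix 2, Lumen 2, Stratus 1, Zephyr 3.

Arden 2, Helix 2, Lumen 2, Stratus 1, Zephyr 3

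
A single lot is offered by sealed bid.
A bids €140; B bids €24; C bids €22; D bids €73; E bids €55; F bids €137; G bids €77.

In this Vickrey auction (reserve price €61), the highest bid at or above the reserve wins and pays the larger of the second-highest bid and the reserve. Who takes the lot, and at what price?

A pays €137

Bids ranked: 140 (A) > 137 (F) > 77 (G) > 73 (D) > 55 (E) > 24 (B) > …
Highest eligible bid: A at €140.
max(second-highest €137, reserve €61) = €137; the reserve does not bind.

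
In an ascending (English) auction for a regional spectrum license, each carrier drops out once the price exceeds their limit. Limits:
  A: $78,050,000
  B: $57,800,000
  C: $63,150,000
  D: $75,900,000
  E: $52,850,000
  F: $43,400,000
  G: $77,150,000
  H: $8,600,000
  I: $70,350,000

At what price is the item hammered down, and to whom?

Limits ranked: 78,050,000 (A) > 77,150,000 (G) > 75,900,000 (D) > 70,350,000 (I) > 63,150,000 (C) > 57,800,000 (B) > …
G is the last rival to drop out, at $77,150,000; A remains and wins at that price.

A wins at $77,150,000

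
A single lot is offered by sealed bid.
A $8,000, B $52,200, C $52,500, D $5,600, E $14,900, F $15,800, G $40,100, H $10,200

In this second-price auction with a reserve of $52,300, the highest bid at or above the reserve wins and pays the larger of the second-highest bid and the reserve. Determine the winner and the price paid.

Bids in order: 52,500 (C) > 52,200 (B) > 40,100 (G) > 15,800 (F) > 14,900 (E) > 10,200 (H) > …
C has the top bid at or above the reserve ($52,500).
max(second-highest $52,200, reserve $52,300) = $52,300.

C pays $52,300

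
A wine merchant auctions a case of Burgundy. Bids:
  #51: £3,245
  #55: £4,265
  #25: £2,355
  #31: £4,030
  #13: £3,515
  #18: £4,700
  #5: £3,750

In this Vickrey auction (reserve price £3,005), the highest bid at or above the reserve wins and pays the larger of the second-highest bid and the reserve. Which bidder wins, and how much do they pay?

Bids in order: 4,700 (#18) > 4,265 (#55) > 4,030 (#31) > 3,750 (#5) > 3,515 (#13) > 3,245 (#51) > …
#18 has the top bid at or above the reserve (£4,700).
max(second-highest £4,265, reserve £3,005) = £4,265; the reserve does not bind.

#18 pays £4,265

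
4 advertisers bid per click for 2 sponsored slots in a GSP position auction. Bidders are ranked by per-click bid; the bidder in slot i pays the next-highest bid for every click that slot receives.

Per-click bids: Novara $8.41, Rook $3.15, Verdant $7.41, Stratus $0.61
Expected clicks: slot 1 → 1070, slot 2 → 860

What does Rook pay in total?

Rook pays $0.00

Sorting advertisers: $8.41 (Novara) > $7.41 (Verdant) > $3.15 (Rook) > …
Rook ranks below slot 2 → no slot, pays nothing.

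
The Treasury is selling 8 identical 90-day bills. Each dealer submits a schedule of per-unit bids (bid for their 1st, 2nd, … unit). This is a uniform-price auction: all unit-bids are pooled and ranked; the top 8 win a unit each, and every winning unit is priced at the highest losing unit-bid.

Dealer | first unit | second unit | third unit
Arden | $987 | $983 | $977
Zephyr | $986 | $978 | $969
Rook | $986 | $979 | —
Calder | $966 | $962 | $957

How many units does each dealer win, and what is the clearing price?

Arden 3, Rook 2, Zephyr 3; clearing price $966

Pooled unit-bids ranked (top 8): 987 (Arden-1), 986 (Zephyr-1), 986 (Rook-1), 983 (Arden-2), 979 (Rook-2), 978 (Zephyr-2), 977 (Arden-3), 969 (Zephyr-3)
Highest rejected unit-bid = $966.
Allocation: Arden 3, Rook 2, Zephyr 3.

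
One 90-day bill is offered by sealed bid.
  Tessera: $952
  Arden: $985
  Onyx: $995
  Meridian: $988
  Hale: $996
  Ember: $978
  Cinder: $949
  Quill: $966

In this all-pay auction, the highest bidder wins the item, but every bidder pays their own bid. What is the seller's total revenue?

Total revenue: $7,809

Rule: the highest bidder wins the item, but every bidder pays their own bid.
Sorting bids: 996 (Hale) > 995 (Onyx) > 988 (Meridian) > 985 (Arden) > 978 (Ember) > 966 (Quill) > …
Every bidder forfeits their bid regardless of winning.
Revenue = 952 + 985 + 995 + 988 + 996 + 978 + 949 + 966 = $7,809.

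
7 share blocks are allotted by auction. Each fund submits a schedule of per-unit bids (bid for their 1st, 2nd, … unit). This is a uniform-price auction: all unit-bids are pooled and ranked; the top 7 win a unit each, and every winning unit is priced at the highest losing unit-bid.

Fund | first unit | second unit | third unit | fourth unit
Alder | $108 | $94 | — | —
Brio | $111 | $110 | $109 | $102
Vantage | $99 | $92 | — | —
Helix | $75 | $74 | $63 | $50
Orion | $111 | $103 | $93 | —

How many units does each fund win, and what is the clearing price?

Alder 1, Brio 4, Orion 2; clearing price $99

Pooled unit-bids ranked (top 7): 111 (Brio-1), 111 (Orion-1), 110 (Brio-2), 109 (Brio-3), 108 (Alder-1), 103 (Orion-2), 102 (Brio-4)
First bid not allocated: $99.
Allocation: Alder 1, Brio 4, Orion 2.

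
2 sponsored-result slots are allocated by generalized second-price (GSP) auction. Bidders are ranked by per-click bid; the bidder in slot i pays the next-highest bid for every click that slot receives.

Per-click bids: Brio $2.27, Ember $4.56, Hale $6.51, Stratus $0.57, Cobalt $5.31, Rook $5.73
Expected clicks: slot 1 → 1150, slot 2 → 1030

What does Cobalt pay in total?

Per-click bids in order: $6.51 (Hale) > $5.73 (Rook) > $5.31 (Cobalt) > …
Cobalt ranks below slot 2 → no slot, pays nothing.

Cobalt pays $0.00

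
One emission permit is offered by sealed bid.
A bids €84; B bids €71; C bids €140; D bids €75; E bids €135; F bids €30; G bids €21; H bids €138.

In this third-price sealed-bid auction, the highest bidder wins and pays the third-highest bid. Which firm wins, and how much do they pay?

Rule: the highest bidder wins and pays the third-highest bid.
Bids in order: 140 (C) > 138 (H) > 135 (E) > 84 (A) > 75 (D) > 71 (B) > …
C wins; payment is bid #3 in the ranking = €135.

C pays €135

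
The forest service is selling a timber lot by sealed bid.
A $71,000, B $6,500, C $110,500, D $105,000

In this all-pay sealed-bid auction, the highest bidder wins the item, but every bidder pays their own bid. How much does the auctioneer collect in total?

Total revenue: $293,000

Rule: the highest bidder wins the item, but every bidder pays their own bid.
Bids in order: 110,500 (C) > 105,000 (D) > 71,000 (A) > 6,500 (B)
Every bidder forfeits their bid regardless of winning.
Revenue = 71,000 + 6,500 + 110,500 + 105,000 = $293,000.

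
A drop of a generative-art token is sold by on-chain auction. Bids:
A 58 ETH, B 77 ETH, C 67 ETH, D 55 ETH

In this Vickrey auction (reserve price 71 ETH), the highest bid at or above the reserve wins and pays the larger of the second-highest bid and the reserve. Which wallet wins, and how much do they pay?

B pays 71 ETH

Rule: the highest bid at or above the reserve wins and pays the larger of the second-highest bid and the reserve.
Bids in order: 77 (B) > 67 (C) > 58 (A) > 55 (D)
B has the top bid at or above the reserve (77 ETH).
max(second-highest 67 ETH, reserve 71 ETH) = 71 ETH.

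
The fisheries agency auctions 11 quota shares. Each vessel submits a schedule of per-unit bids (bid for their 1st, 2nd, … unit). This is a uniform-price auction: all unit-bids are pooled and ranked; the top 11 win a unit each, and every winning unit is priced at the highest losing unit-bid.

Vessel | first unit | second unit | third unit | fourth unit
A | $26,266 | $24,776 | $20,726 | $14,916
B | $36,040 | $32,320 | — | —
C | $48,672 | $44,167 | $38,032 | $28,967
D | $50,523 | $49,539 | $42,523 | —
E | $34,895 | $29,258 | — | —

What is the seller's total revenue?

Total revenue: $288,926

Pooled unit-bids ranked (top 11): 50,523 (D-1), 49,539 (D-2), 48,672 (C-1), 44,167 (C-2), 42,523 (D-3), 38,032 (C-3), 36,040 (B-1), 34,895 (E-1), 32,320 (B-2), 29,258 (E-2), 28,967 (C-4)
Highest rejected unit-bid = $26,266.
Allocation: B 2, C 4, D 3, E 2. Every unit priced at $26,266.
Revenue = 11 × 26,266 = $288,926.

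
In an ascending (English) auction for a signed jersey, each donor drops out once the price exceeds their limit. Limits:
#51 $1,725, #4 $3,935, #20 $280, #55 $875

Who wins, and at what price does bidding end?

Ascending (English) auction: the price rises until one bidder remains; the winner pays the price at which the last rival dropped out.
Limits ranked: 3,935 (#4) > 1,725 (#51) > 875 (#55) > 280 (#20)
Once the price passes $1,725, only #4 is left; the hammer falls at #51's limit of $1,725.

#4 wins at $1,725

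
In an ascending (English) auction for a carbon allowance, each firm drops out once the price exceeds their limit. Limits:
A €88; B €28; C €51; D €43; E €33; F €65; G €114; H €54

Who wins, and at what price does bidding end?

G wins at €88

Ascending (English) auction: the price rises until one bidder remains; the winner pays the price at which the last rival dropped out.
Sorting limits: 114 (G) > 88 (A) > 65 (F) > 54 (H) > 51 (C) > 43 (D) > …
A is the last rival to drop out, at €88; G remains and wins at that price.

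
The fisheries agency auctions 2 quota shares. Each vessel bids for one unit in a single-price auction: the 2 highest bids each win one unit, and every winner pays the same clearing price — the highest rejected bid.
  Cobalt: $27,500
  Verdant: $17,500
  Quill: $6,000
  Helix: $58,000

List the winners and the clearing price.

Sorting: 58,000 (Helix), 27,500 (Cobalt), 17,500 (Verdant), 6,000 (Quill)
Winners (2 units): Helix, Cobalt.
Clearing price = highest rejected bid = $17,500.

Helix, Cobalt; each pays $17,500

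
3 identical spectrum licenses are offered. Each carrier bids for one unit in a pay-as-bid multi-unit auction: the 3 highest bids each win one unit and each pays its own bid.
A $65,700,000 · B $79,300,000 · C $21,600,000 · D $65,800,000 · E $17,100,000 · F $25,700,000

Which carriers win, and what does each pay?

Ordering the bids: 79,300,000 (B), 65,800,000 (D), 65,700,000 (A), 25,700,000 (F), 21,600,000 (C), …
Winners (3 units): B, D, A.
Each winner pays its own bid: B $79,300,000, D $65,800,000, A $65,700,000.

B $79,300,000, D $65,800,000, A $65,700,000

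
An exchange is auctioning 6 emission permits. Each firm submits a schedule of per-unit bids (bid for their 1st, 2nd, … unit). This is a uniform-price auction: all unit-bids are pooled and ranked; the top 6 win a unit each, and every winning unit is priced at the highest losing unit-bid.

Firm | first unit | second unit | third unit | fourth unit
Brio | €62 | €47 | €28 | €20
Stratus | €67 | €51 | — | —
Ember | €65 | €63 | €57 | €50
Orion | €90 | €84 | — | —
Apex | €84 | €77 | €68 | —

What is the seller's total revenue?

All unit-bids, highest first — top 6: 90 (Orion-1), 84 (Orion-2), 84 (Apex-1), 77 (Apex-2), 68 (Apex-3), 67 (Stratus-1)
Highest rejected unit-bid = €65.
Allocation: Apex 3, Orion 2, Stratus 1. Every unit priced at €65.
Revenue = 6 × 65 = €390.

Total revenue: €390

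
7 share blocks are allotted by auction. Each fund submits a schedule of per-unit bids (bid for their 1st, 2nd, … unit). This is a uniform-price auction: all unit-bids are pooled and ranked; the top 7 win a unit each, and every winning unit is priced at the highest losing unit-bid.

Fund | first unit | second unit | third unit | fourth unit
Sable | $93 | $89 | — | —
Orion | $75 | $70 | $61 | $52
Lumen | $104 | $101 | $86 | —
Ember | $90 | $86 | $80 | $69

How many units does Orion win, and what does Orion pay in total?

Merging the schedules and taking the best 7: 104 (Lumen-1), 101 (Lumen-2), 93 (Sable-1), 90 (Ember-1), 89 (Sable-2), 86 (Lumen-3), 86 (Ember-2)
Highest rejected unit-bid = $80.
Orion wins 0 unit(s) at $80 each.

Orion: 0 units, pays $0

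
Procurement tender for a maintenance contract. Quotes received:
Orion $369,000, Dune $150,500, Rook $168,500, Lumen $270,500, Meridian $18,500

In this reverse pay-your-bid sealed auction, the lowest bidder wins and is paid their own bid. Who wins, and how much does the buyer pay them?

Meridian is paid $18,500

Bids ranked: 18,500 (Meridian) < 150,500 (Dune) < 168,500 (Rook) < 270,500 (Lumen) < 369,000 (Orion)
Meridian has the lowest bid and is paid exactly that: $18,500.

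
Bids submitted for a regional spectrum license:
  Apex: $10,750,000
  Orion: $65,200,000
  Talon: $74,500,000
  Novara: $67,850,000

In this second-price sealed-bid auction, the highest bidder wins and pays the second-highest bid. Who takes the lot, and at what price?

Second-price sealed-bid auction: the highest bidder wins and pays the second-highest bid.
Bids in order: 74,500,000 (Talon) > 67,850,000 (Novara) > 65,200,000 (Orion) > 10,750,000 (Apex)
Second-price: Talon pays Novara's bid of $67,850,000.

Talon pays $67,850,000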